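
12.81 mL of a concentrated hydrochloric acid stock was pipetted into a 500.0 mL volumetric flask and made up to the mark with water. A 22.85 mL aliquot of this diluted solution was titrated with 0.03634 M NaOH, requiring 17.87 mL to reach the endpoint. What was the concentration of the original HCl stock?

n(NaOH) = 0.03634 x 0.01787 = 0.0006494 mol.
n(HCl) in the aliquot = 0.0006494 mol.
[diluted HCl] = 0.0006494 / 0.02285 = 0.02842 M.
Dilution factor = 500.0/12.81 = 39.03, so [stock] = 0.02842 x 39.03 = 1.11 M.

1.11 M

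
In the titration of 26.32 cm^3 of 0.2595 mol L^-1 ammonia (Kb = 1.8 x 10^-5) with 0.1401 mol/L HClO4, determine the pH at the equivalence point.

n(NH3) = 0.2595 x 0.02632 = 0.006830 mol; V(HClO4) at equivalence = 0.006830/0.1401 = 0.04875 L.
At equivalence the base is fully converted to NH4+; total volume = 0.07507 L, so [NH4+] = 0.006830/0.07507 = 0.09098 M.
Ka(NH4+) = Kw/Kb = 1.0e-14 / 1.8 x 10^-5 = 5.56e-10.
[H^+] = sqrt(Ka x [NH4+]) = sqrt(5.56e-10 x 0.09098) = 7.11e-6 M.
pH = -log(7.11e-6) = 5.15.

5.15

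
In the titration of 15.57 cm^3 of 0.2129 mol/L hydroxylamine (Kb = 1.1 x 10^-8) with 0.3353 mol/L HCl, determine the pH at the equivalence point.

3.46

n(NH2OH) = 0.2129 x 0.01557 = 0.003315 mol; V(HCl) at equivalence = 0.003315/0.3353 = 0.009886 L.
At equivalence the base is fully converted to NH3OH+; total volume = 0.02546 L, so [NH3OH+] = 0.003315/0.02546 = 0.1302 M.
Ka(NH3OH+) = Kw/Kb = 1.0e-14 / 1.1 x 10^-8 = 9.09e-7.
[H^+] = sqrt(Ka x [NH3OH+]) = sqrt(9.09e-7 x 0.1302) = 0.000344 M.
pH = -log(0.000344) = 3.46.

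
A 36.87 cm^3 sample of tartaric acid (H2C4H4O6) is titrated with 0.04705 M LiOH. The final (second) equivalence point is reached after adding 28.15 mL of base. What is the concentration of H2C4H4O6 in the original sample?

0.0180 M

n(LiOH) = 0.04705 x 0.02815 = 0.001324 mol.
At the final (second) equivalence point, 2 mol OH^- react per mol H2C4H4O6, so n(H2C4H4O6) = 0.001324 / 2 = 0.0006622 mol.
[H2C4H4O6] = 0.0006622 / 0.03687 L = 0.0180 M.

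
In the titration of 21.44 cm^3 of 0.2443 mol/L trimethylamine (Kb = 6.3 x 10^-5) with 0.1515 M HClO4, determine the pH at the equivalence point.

n((CH3)3N) = 0.2443 x 0.02144 = 0.005238 mol; V(HClO4) at equivalence = 0.005238/0.1515 = 0.03457 L.
At equivalence the base is fully converted to (CH3)3NH+; total volume = 0.05601 L, so [(CH3)3NH+] = 0.005238/0.05601 = 0.09351 M.
Ka((CH3)3NH+) = Kw/Kb = 1.0e-14 / 6.3 x 10^-5 = 1.59e-10.
[H^+] = sqrt(Ka x [(CH3)3NH+]) = sqrt(1.59e-10 x 0.09351) = 3.85e-6 M.
pH = -log(3.85e-6) = 5.41.

5.41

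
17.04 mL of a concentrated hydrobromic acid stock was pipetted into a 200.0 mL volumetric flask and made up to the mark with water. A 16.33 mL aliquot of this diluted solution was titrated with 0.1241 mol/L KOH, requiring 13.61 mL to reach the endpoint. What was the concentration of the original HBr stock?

n(KOH) = 0.1241 x 0.01361 = 0.001689 mol.
n(HBr) in the aliquot = 0.001689 mol.
[diluted HBr] = 0.001689 / 0.01633 = 0.1034 M.
Dilution factor = 200.0/17.04 = 11.74, so [stock] = 0.1034 x 11.74 = 1.21 M.

1.21 M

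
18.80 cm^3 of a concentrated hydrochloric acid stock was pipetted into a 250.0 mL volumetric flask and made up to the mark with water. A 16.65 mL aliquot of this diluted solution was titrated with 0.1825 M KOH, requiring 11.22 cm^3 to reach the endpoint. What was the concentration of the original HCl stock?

n(KOH) = 0.1825 x 0.01122 = 0.002048 mol.
n(HCl) in the aliquot = 0.002048 mol.
[diluted HCl] = 0.002048 / 0.01665 = 0.1230 M.
Dilution factor = 250.0/18.80 = 13.30, so [stock] = 0.1230 x 13.30 = 1.64 M.

1.64 M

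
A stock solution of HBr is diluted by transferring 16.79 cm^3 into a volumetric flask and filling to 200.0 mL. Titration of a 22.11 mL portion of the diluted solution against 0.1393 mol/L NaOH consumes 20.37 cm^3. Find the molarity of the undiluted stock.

1.53 M

n(NaOH) = 0.1393 x 0.02037 = 0.002838 mol.
n(HBr) in the aliquot = 0.002838 mol.
[diluted HBr] = 0.002838 / 0.02211 = 0.1283 M.
Dilution factor = 200.0/16.79 = 11.91, so [stock] = 0.1283 x 11.91 = 1.53 M.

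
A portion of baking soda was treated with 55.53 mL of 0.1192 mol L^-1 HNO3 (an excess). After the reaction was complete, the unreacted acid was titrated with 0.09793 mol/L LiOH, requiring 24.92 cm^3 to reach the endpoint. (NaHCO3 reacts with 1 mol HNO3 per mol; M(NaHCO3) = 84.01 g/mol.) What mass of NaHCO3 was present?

Total n(HNO3) added = 0.1192 x 0.05553 = 0.006619 mol.
n(LiOH) used = 0.09793 x 0.02492 = 0.002440 mol, which equals the excess n(HNO3).
So n(HNO3) consumed by the sample = 0.006619 - 0.002440 = 0.004179 mol.
n(NaHCO3) = 0.004179 / 1 = 0.004179 mol.
mass = 0.004179 mol x 84.01 g/mol = 0.351 g.

0.351 g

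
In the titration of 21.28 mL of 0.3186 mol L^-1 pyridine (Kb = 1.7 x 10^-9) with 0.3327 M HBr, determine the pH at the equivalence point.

n(C5H5N) = 0.3186 x 0.02128 = 0.006780 mol; V(HBr) at equivalence = 0.006780/0.3327 = 0.02038 L.
At equivalence the base is fully converted to C5H5NH+; total volume = 0.04166 L, so [C5H5NH+] = 0.006780/0.04166 = 0.1627 M.
Ka(C5H5NH+) = Kw/Kb = 1.0e-14 / 1.7 x 10^-9 = 5.88e-6.
[H^+] = sqrt(Ka x [C5H5NH+]) = sqrt(5.88e-6 x 0.1627) = 0.000978 M.
pH = -log(0.000978) = 3.01.

3.01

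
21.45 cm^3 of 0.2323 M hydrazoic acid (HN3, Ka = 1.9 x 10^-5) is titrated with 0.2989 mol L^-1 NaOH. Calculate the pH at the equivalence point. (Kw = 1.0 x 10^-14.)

8.92

n(HN3) = 0.2323 x 0.02145 = 0.004983 mol; V(NaOH) at equivalence = 0.004983/0.2989 = 0.01667 L.
At equivalence all the acid is converted to N3-; total volume = 0.02145 + 0.01667 = 0.03812 L, so [N3-] = 0.004983/0.03812 = 0.1307 M.
Kb = Kw/Ka = 1.0e-14 / 1.9 x 10^-5 = 5.26e-10.
[OH^-] = sqrt(Kb x [N3-]) = sqrt(5.26e-10 x 0.1307) = 8.29e-6 M.
pOH = 5.08, so pH = 14.00 - 5.08 = 8.92.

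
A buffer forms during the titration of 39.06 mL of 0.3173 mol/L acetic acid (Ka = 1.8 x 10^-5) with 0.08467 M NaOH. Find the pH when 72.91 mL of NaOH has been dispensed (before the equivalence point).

4.74

Initial n(CH3COOH) = 0.3173 x 0.03906 = 0.01239 mol.
n(NaOH) added = 0.08467 x 0.07291 = 0.006173 mol, converting that many moles of CH3COOH to CH3COO-.
Remaining n(CH3COOH) = 0.006220 mol; n(CH3COO-) = 0.006173 mol.
By Henderson-Hasselbalch, pH = pKa + log([A^-]/[HA]) = 4.74 + log(0.006173/0.006220) = 4.74 + (-0.00) = 4.74.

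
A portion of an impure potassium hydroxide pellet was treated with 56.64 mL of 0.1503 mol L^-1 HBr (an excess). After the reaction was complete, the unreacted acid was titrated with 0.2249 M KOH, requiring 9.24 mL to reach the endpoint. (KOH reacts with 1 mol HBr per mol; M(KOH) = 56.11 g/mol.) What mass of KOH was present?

Total n(HBr) added = 0.1503 x 0.05664 = 0.008513 mol.
n(KOH) used = 0.2249 x 0.009240 = 0.002078 mol, which equals the excess n(HBr).
So n(HBr) consumed by the sample = 0.008513 - 0.002078 = 0.006435 mol.
n(KOH) = 0.006435 / 1 = 0.006435 mol.
mass = 0.006435 mol x 56.11 g/mol = 0.361 g.

0.361 g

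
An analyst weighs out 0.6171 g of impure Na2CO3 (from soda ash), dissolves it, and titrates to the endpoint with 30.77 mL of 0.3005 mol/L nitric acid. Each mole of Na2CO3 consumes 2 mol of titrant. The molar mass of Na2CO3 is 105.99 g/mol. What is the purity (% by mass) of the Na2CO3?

n(HNO3) = 0.3005 x 0.03077 = 0.009246 mol.
n(Na2CO3) = 0.009246 / 2 = 0.004623 mol.
mass of Na2CO3 = 0.004623 x 105.99 = 0.4900 g.
% purity = 0.4900 / 0.6171 x 100 = 79.4%.

79.4%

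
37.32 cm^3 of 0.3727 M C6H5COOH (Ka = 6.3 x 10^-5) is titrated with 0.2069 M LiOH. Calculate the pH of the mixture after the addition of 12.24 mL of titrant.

3.55

Initial n(C6H5COOH) = 0.3727 x 0.03732 = 0.01391 mol.
n(LiOH) added = 0.2069 x 0.01224 = 0.002532 mol, converting that many moles of C6H5COOH to C6H5COO-.
Remaining n(C6H5COOH) = 0.01138 mol; n(C6H5COO-) = 0.002532 mol.
By Henderson-Hasselbalch, pH = pKa + log([A^-]/[HA]) = 4.20 + log(0.002532/0.01138) = 4.20 + (-0.65) = 3.55.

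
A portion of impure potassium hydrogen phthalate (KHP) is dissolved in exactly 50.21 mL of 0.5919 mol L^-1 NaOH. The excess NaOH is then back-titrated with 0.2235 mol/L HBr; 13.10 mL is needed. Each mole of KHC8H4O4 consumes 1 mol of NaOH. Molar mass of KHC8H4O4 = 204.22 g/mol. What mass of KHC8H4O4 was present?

5.47 g

Total n(NaOH) added = 0.5919 x 0.05021 = 0.02972 mol.
n(HBr) used = 0.2235 x 0.01310 = 0.002928 mol, which equals the excess n(NaOH).
So n(NaOH) consumed by the sample = 0.02972 - 0.002928 = 0.02679 mol.
n(KHC8H4O4) = 0.02679 / 1 = 0.02679 mol.
mass = 0.02679 mol x 204.22 g/mol = 5.47 g.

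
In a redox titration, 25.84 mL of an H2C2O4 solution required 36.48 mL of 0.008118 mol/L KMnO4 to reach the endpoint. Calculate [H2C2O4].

0.0287 M

n(KMnO4) = 0.008118 x 0.03648 = 0.0002961 mol.
From the balanced equation, 2 mol KMnO4 reacts with 5 mol H2C2O4, so n(H2C2O4) = 0.0002961 x 5/2 = 0.0007404 mol.
[H2C2O4] = 0.0007404 / 0.02584 L = 0.0287 M.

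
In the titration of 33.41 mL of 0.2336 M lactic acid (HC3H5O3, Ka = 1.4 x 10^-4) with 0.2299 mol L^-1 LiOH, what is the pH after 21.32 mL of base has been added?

4.08

Initial n(HC3H5O3) = 0.2336 x 0.03341 = 0.007805 mol.
n(LiOH) added = 0.2299 x 0.02132 = 0.004901 mol, converting that many moles of HC3H5O3 to C3H5O3-.
Remaining n(HC3H5O3) = 0.002903 mol; n(C3H5O3-) = 0.004901 mol.
By Henderson-Hasselbalch, pH = pKa + log([A^-]/[HA]) = 3.85 + log(0.004901/0.002903) = 3.85 + (+0.23) = 4.08.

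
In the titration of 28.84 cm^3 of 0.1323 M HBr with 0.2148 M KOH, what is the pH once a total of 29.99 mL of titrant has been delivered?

12.65

n(acid) = 0.1323 x 0.02884 = 0.003816 mol; n(KOH) added = 0.2148 x 0.02999 = 0.006442 mol.
Base is in excess by 0.006442 - 0.003816 = 0.002626 mol in a total volume of 0.05883 L.
[OH^-] = 0.002626/0.05883 = 0.04464 M, so pOH = 1.35 and pH = 14.00 - 1.35 = 12.65.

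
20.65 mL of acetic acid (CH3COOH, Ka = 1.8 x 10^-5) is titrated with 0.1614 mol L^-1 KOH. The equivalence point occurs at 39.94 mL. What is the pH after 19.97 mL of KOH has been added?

4.74

19.97 mL is exactly half the equivalence volume (39.94/2), i.e. the half-equivalence point.
There, n(HA) = n(A^-), so pH = pKa = -log(1.8 x 10^-5) = 4.74.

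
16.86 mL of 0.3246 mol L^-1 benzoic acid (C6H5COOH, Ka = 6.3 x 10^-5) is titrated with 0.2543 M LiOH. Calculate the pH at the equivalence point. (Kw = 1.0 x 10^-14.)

n(C6H5COOH) = 0.3246 x 0.01686 = 0.005473 mol; V(LiOH) at equivalence = 0.005473/0.2543 = 0.02152 L.
At equivalence all the acid is converted to C6H5COO-; total volume = 0.01686 + 0.02152 = 0.03838 L, so [C6H5COO-] = 0.005473/0.03838 = 0.1426 M.
Kb = Kw/Ka = 1.0e-14 / 6.3 x 10^-5 = 1.59e-10.
[OH^-] = sqrt(Kb x [C6H5COO-]) = sqrt(1.59e-10 x 0.1426) = 4.76e-6 M.
pOH = 5.32, so pH = 14.00 - 5.32 = 8.68.

8.68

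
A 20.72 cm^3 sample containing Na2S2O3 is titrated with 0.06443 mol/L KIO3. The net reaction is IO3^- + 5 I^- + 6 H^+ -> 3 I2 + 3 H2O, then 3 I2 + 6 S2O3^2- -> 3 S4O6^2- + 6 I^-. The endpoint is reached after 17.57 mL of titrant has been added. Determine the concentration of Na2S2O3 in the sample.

n(KIO3) = 0.06443 x 0.01757 = 0.001132 mol.
From the balanced equation, 1 mol KIO3 reacts with 6 mol Na2S2O3, so n(Na2S2O3) = 0.001132 x 6/1 = 0.006792 mol.
[Na2S2O3] = 0.006792 / 0.02072 L = 0.328 M.

0.328 M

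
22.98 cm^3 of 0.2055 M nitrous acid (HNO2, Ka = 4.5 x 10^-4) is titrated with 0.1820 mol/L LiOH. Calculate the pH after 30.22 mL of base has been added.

12.16

n(acid) = 0.2055 x 0.02298 = 0.004722 mol; n(LiOH) added = 0.1820 x 0.03022 = 0.005500 mol.
Base is in excess by 0.005500 - 0.004722 = 0.0007776 mol in a total volume of 0.05320 L.
[OH^-] = 0.0007776/0.05320 = 0.01462 M, so pOH = 1.84 and pH = 14.00 - 1.84 = 12.16.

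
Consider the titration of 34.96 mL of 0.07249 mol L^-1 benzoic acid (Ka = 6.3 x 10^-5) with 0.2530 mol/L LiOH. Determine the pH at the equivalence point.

8.48

n(C6H5COOH) = 0.07249 x 0.03496 = 0.002534 mol; V(LiOH) at equivalence = 0.002534/0.2530 = 0.01002 L.
At equivalence all the acid is converted to C6H5COO-; total volume = 0.03496 + 0.01002 = 0.04498 L, so [C6H5COO-] = 0.002534/0.04498 = 0.05635 M.
Kb = Kw/Ka = 1.0e-14 / 6.3 x 10^-5 = 1.59e-10.
[OH^-] = sqrt(Kb x [C6H5COO-]) = sqrt(1.59e-10 x 0.05635) = 2.99e-6 M.
pOH = 5.52, so pH = 14.00 - 5.52 = 8.48.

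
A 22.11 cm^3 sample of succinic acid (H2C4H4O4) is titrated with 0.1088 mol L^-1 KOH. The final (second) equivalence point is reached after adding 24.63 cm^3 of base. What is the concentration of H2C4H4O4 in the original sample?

0.0606 M

n(KOH) = 0.1088 x 0.02463 = 0.002680 mol.
At the final (second) equivalence point, 2 mol OH^- react per mol H2C4H4O4, so n(H2C4H4O4) = 0.002680 / 2 = 0.001340 mol.
[H2C4H4O4] = 0.001340 / 0.02211 L = 0.0606 M.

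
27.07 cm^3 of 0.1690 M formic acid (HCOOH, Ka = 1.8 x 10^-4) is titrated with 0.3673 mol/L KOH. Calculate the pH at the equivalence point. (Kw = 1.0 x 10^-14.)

8.40

n(HCOOH) = 0.1690 x 0.02707 = 0.004575 mol; V(KOH) at equivalence = 0.004575/0.3673 = 0.01246 L.
At equivalence all the acid is converted to HCOO-; total volume = 0.02707 + 0.01246 = 0.03953 L, so [HCOO-] = 0.004575/0.03953 = 0.1157 M.
Kb = Kw/Ka = 1.0e-14 / 1.8 x 10^-4 = 5.56e-11.
[OH^-] = sqrt(Kb x [HCOO-]) = sqrt(5.56e-11 x 0.1157) = 2.54e-6 M.
pOH = 5.60, so pH = 14.00 - 5.60 = 8.40.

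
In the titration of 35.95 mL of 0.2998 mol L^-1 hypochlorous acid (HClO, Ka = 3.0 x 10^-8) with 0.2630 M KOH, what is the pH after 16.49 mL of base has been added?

7.35

Initial n(HClO) = 0.2998 x 0.03595 = 0.01078 mol.
n(KOH) added = 0.2630 x 0.01649 = 0.004337 mol, converting that many moles of HClO to ClO-.
Remaining n(HClO) = 0.006441 mol; n(ClO-) = 0.004337 mol.
By Henderson-Hasselbalch, pH = pKa + log([A^-]/[HA]) = 7.52 + log(0.004337/0.006441) = 7.52 + (-0.17) = 7.35.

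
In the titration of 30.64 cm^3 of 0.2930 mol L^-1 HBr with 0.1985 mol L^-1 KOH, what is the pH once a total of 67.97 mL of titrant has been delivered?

n(acid) = 0.2930 x 0.03064 = 0.008978 mol; n(KOH) added = 0.1985 x 0.06797 = 0.01349 mol.
Base is in excess by 0.01349 - 0.008978 = 0.004515 mol in a total volume of 0.09861 L.
[OH^-] = 0.004515/0.09861 = 0.04578 M, so pOH = 1.34 and pH = 14.00 - 1.34 = 12.66.

12.66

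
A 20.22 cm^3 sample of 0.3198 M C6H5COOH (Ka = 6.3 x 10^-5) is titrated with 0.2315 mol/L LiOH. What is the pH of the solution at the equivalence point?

8.66

n(C6H5COOH) = 0.3198 x 0.02022 = 0.006466 mol; V(LiOH) at equivalence = 0.006466/0.2315 = 0.02793 L.
At equivalence all the acid is converted to C6H5COO-; total volume = 0.02022 + 0.02793 = 0.04815 L, so [C6H5COO-] = 0.006466/0.04815 = 0.1343 M.
Kb = Kw/Ka = 1.0e-14 / 6.3 x 10^-5 = 1.59e-10.
[OH^-] = sqrt(Kb x [C6H5COO-]) = sqrt(1.59e-10 x 0.1343) = 4.62e-6 M.
pOH = 5.34, so pH = 14.00 - 5.34 = 8.66.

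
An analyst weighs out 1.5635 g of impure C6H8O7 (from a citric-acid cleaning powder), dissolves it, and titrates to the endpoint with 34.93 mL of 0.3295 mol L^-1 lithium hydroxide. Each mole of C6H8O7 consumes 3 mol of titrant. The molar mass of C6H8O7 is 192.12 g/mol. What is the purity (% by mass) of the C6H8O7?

n(LiOH) = 0.3295 x 0.03493 = 0.01151 mol.
n(C6H8O7) = 0.01151 / 3 = 0.003836 mol.
mass of C6H8O7 = 0.003836 x 192.12 = 0.7371 g.
% purity = 0.7371 / 1.5635 x 100 = 47.1%.

47.1%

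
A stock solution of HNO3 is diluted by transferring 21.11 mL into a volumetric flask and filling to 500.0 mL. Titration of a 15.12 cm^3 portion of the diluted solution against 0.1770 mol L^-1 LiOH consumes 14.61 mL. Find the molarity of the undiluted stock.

4.05 M

n(LiOH) = 0.1770 x 0.01461 = 0.002586 mol.
n(HNO3) in the aliquot = 0.002586 mol.
[diluted HNO3] = 0.002586 / 0.01512 = 0.1710 M.
Dilution factor = 500.0/21.11 = 23.69, so [stock] = 0.1710 x 23.69 = 4.05 M.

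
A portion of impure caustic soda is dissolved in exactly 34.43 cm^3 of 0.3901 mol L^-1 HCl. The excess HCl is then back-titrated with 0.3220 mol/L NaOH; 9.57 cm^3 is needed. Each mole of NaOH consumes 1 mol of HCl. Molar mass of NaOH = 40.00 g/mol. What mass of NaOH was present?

Total n(HCl) added = 0.3901 x 0.03443 = 0.01343 mol.
n(NaOH) used = 0.3220 x 0.009570 = 0.003082 mol, which equals the excess n(HCl).
So n(HCl) consumed by the sample = 0.01343 - 0.003082 = 0.01035 mol.
n(NaOH) = 0.01035 / 1 = 0.01035 mol.
mass = 0.01035 mol x 40.00 g/mol = 0.414 g.

0.414 g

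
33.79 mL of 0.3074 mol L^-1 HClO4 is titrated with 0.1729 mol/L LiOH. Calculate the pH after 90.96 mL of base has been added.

12.63

n(acid) = 0.3074 x 0.03379 = 0.01039 mol; n(LiOH) added = 0.1729 x 0.09096 = 0.01573 mol.
Base is in excess by 0.01573 - 0.01039 = 0.005340 mol in a total volume of 0.1247 L.
[OH^-] = 0.005340/0.1247 = 0.04281 M, so pOH = 1.37 and pH = 14.00 - 1.37 = 12.63.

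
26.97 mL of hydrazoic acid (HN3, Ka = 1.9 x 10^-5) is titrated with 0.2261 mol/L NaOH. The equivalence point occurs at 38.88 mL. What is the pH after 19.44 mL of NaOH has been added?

4.72

19.44 mL is exactly half the equivalence volume (38.88/2), i.e. the half-equivalence point.
There, n(HA) = n(A^-), so pH = pKa = -log(1.9 x 10^-5) = 4.72.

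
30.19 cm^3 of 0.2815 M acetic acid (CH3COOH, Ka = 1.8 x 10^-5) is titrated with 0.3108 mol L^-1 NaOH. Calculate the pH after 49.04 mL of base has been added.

n(acid) = 0.2815 x 0.03019 = 0.008498 mol; n(NaOH) added = 0.3108 x 0.04904 = 0.01524 mol.
Base is in excess by 0.01524 - 0.008498 = 0.006743 mol in a total volume of 0.07923 L.
[OH^-] = 0.006743/0.07923 = 0.08511 M, so pOH = 1.07 and pH = 14.00 - 1.07 = 12.93.

12.93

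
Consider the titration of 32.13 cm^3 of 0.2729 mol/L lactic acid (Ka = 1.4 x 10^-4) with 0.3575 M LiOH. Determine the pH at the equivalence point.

n(HC3H5O3) = 0.2729 x 0.03213 = 0.008768 mol; V(LiOH) at equivalence = 0.008768/0.3575 = 0.02453 L.
At equivalence all the acid is converted to C3H5O3-; total volume = 0.03213 + 0.02453 = 0.05666 L, so [C3H5O3-] = 0.008768/0.05666 = 0.1548 M.
Kb = Kw/Ka = 1.0e-14 / 1.4 x 10^-4 = 7.14e-11.
[OH^-] = sqrt(Kb x [C3H5O3-]) = sqrt(7.14e-11 x 0.1548) = 3.32e-6 M.
pOH = 5.48, so pH = 14.00 - 5.48 = 8.52.

8.52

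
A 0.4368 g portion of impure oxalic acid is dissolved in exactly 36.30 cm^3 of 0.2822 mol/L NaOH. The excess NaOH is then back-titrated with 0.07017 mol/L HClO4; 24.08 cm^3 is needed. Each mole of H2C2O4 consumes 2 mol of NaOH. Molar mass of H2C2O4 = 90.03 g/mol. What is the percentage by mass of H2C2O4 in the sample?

88.2%

Total n(NaOH) added = 0.2822 x 0.03630 = 0.01024 mol.
n(HClO4) used = 0.07017 x 0.02408 = 0.001690 mol, which equals the excess n(NaOH).
So n(NaOH) consumed by the sample = 0.01024 - 0.001690 = 0.008554 mol.
n(H2C2O4) = 0.008554 / 2 = 0.004277 mol.
mass H2C2O4 = 0.004277 x 90.03 = 0.3851 g, so %H2C2O4 = 0.3851/0.4368 x 100 = 88.2%.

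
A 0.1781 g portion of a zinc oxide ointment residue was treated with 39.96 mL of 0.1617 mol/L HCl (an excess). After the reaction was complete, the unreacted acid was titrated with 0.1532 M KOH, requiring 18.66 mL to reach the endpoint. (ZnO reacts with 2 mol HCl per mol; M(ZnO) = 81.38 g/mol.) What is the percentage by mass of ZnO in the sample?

Total n(HCl) added = 0.1617 x 0.03996 = 0.006462 mol.
n(KOH) used = 0.1532 x 0.01866 = 0.002859 mol, which equals the excess n(HCl).
So n(HCl) consumed by the sample = 0.006462 - 0.002859 = 0.003603 mol.
n(ZnO) = 0.003603 / 2 = 0.001801 mol.
mass ZnO = 0.001801 x 81.38 = 0.1466 g, so %ZnO = 0.1466/0.1781 x 100 = 82.3%.

82.3%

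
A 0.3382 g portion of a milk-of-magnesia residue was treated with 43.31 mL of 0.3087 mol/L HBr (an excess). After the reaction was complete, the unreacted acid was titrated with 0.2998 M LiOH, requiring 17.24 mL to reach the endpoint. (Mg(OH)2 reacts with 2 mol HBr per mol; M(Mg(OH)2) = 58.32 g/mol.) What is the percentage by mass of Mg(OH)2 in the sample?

Total n(HBr) added = 0.3087 x 0.04331 = 0.01337 mol.
n(LiOH) used = 0.2998 x 0.01724 = 0.005169 mol, which equals the excess n(HBr).
So n(HBr) consumed by the sample = 0.01337 - 0.005169 = 0.008201 mol.
n(Mg(OH)2) = 0.008201 / 2 = 0.004101 mol.
mass Mg(OH)2 = 0.004101 x 58.32 = 0.2391 g, so %Mg(OH)2 = 0.2391/0.3382 x 100 = 70.7%.

70.7%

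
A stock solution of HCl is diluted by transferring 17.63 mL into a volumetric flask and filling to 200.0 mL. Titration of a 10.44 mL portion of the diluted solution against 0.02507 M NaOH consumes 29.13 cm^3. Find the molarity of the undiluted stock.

0.794 M

n(NaOH) = 0.02507 x 0.02913 = 0.0007303 mol.
n(HCl) in the aliquot = 0.0007303 mol.
[diluted HCl] = 0.0007303 / 0.01044 = 0.06995 M.
Dilution factor = 200.0/17.63 = 11.34, so [stock] = 0.06995 x 11.34 = 0.794 M.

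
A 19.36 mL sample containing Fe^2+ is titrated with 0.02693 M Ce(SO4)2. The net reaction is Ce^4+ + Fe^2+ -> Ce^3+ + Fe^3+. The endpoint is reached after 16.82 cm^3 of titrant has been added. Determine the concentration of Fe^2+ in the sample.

0.0234 M

n(Ce(SO4)2) = 0.02693 x 0.01682 = 0.0004530 mol.
From the balanced equation, 1 mol Ce(SO4)2 reacts with 1 mol Fe^2+, so n(Fe^2+) = 0.0004530 x 1/1 = 0.0004530 mol.
[Fe^2+] = 0.0004530 / 0.01936 L = 0.0234 M.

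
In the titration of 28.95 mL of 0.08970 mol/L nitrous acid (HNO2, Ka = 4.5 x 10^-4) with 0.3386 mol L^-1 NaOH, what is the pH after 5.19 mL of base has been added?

3.67

Initial n(HNO2) = 0.08970 x 0.02895 = 0.002597 mol.
n(NaOH) added = 0.3386 x 0.005190 = 0.001757 mol, converting that many moles of HNO2 to NO2-.
Remaining n(HNO2) = 0.0008395 mol; n(NO2-) = 0.001757 mol.
By Henderson-Hasselbalch, pH = pKa + log([A^-]/[HA]) = 3.35 + log(0.001757/0.0008395) = 3.35 + (+0.32) = 3.67.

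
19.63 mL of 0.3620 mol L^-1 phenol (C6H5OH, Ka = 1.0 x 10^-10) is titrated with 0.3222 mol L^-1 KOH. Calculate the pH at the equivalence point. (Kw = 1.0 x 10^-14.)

11.62

n(C6H5OH) = 0.3620 x 0.01963 = 0.007106 mol; V(KOH) at equivalence = 0.007106/0.3222 = 0.02205 L.
At equivalence all the acid is converted to C6H5O-; total volume = 0.01963 + 0.02205 = 0.04168 L, so [C6H5O-] = 0.007106/0.04168 = 0.1705 M.
Kb = Kw/Ka = 1.0e-14 / 1.0 x 10^-10 = 0.000100.
[OH^-] = sqrt(Kb x [C6H5O-]) = sqrt(0.000100 x 0.1705) = 0.00413 M.
pOH = 2.38, so pH = 14.00 - 2.38 = 11.62.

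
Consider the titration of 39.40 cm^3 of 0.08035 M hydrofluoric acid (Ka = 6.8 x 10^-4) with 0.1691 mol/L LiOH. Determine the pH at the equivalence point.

7.95

n(HF) = 0.08035 x 0.03940 = 0.003166 mol; V(LiOH) at equivalence = 0.003166/0.1691 = 0.01872 L.
At equivalence all the acid is converted to F-; total volume = 0.03940 + 0.01872 = 0.05812 L, so [F-] = 0.003166/0.05812 = 0.05447 M.
Kb = Kw/Ka = 1.0e-14 / 6.8 x 10^-4 = 1.47e-11.
[OH^-] = sqrt(Kb x [F-]) = sqrt(1.47e-11 x 0.05447) = 8.95e-7 M.
pOH = 6.05, so pH = 14.00 - 6.05 = 7.95.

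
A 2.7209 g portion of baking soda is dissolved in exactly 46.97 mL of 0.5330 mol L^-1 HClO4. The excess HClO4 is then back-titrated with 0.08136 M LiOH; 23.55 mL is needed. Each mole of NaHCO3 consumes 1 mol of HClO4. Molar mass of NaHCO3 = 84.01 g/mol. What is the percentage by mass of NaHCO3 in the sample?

71.4%

Total n(HClO4) added = 0.5330 x 0.04697 = 0.02504 mol.
n(LiOH) used = 0.08136 x 0.02355 = 0.001916 mol, which equals the excess n(HClO4).
So n(HClO4) consumed by the sample = 0.02504 - 0.001916 = 0.02312 mol.
n(NaHCO3) = 0.02312 / 1 = 0.02312 mol.
mass NaHCO3 = 0.02312 x 84.01 = 1.942 g, so %NaHCO3 = 1.942/2.7209 x 100 = 71.4%.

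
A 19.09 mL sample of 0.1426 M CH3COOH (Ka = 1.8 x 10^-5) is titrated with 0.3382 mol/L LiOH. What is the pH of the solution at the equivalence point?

n(CH3COOH) = 0.1426 x 0.01909 = 0.002722 mol; V(LiOH) at equivalence = 0.002722/0.3382 = 0.008049 L.
At equivalence all the acid is converted to CH3COO-; total volume = 0.01909 + 0.008049 = 0.02714 L, so [CH3COO-] = 0.002722/0.02714 = 0.1003 M.
Kb = Kw/Ka = 1.0e-14 / 1.8 x 10^-5 = 5.56e-10.
[OH^-] = sqrt(Kb x [CH3COO-]) = sqrt(5.56e-10 x 0.1003) = 7.46e-6 M.
pOH = 5.13, so pH = 14.00 - 5.13 = 8.87.

8.87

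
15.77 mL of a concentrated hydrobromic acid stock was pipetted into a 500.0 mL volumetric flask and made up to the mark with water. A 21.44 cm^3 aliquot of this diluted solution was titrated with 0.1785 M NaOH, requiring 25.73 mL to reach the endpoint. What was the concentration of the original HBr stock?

n(NaOH) = 0.1785 x 0.02573 = 0.004593 mol.
n(HBr) in the aliquot = 0.004593 mol.
[diluted HBr] = 0.004593 / 0.02144 = 0.2142 M.
Dilution factor = 500.0/15.77 = 31.71, so [stock] = 0.2142 x 31.71 = 6.79 M.

6.79 M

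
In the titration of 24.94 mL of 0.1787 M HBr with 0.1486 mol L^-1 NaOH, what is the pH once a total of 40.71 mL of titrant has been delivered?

n(acid) = 0.1787 x 0.02494 = 0.004457 mol; n(NaOH) added = 0.1486 x 0.04071 = 0.006050 mol.
Base is in excess by 0.006050 - 0.004457 = 0.001593 mol in a total volume of 0.06565 L.
[OH^-] = 0.001593/0.06565 = 0.02426 M, so pOH = 1.62 and pH = 14.00 - 1.62 = 12.38.

12.38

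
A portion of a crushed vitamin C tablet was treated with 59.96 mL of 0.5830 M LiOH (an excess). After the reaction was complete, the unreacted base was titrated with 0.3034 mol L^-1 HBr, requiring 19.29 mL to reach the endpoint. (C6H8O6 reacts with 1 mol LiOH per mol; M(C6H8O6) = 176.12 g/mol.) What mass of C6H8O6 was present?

5.13 g

Total n(LiOH) added = 0.5830 x 0.05996 = 0.03496 mol.
n(HBr) used = 0.3034 x 0.01929 = 0.005853 mol, which equals the excess n(LiOH).
So n(LiOH) consumed by the sample = 0.03496 - 0.005853 = 0.02910 mol.
n(C6H8O6) = 0.02910 / 1 = 0.02910 mol.
mass = 0.02910 mol x 176.12 g/mol = 5.13 g.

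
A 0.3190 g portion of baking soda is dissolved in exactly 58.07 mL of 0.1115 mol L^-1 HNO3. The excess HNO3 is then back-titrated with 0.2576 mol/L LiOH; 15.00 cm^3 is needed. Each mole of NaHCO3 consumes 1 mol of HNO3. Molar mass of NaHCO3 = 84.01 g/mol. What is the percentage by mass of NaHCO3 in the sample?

68.8%

Total n(HNO3) added = 0.1115 x 0.05807 = 0.006475 mol.
n(LiOH) used = 0.2576 x 0.01500 = 0.003864 mol, which equals the excess n(HNO3).
So n(HNO3) consumed by the sample = 0.006475 - 0.003864 = 0.002611 mol.
n(NaHCO3) = 0.002611 / 1 = 0.002611 mol.
mass NaHCO3 = 0.002611 x 84.01 = 0.2193 g, so %NaHCO3 = 0.2193/0.3190 x 100 = 68.8%.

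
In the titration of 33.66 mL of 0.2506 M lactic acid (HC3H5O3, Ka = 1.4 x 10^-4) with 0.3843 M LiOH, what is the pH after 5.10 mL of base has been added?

Initial n(HC3H5O3) = 0.2506 x 0.03366 = 0.008435 mol.
n(LiOH) added = 0.3843 x 0.005100 = 0.001960 mol, converting that many moles of HC3H5O3 to C3H5O3-.
Remaining n(HC3H5O3) = 0.006475 mol; n(C3H5O3-) = 0.001960 mol.
By Henderson-Hasselbalch, pH = pKa + log([A^-]/[HA]) = 3.85 + log(0.001960/0.006475) = 3.85 + (-0.52) = 3.33.

3.33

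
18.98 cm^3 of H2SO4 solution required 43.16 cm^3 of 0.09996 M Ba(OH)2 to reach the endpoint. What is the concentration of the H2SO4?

0.227 M

n(Ba(OH)2) delivered = 0.09996 x 0.04316 = 0.004314 mol.
For a 1:1 reaction, n(H2SO4) = 0.004314 mol.
[H2SO4] = 0.004314 mol / 0.01898 L = 0.227 M.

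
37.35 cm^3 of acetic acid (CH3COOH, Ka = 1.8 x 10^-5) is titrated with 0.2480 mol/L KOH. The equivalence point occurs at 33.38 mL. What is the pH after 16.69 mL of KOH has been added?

4.74

16.69 mL is exactly half the equivalence volume (33.38/2), i.e. the half-equivalence point.
There, n(HA) = n(A^-), so pH = pKa = -log(1.8 x 10^-5) = 4.74.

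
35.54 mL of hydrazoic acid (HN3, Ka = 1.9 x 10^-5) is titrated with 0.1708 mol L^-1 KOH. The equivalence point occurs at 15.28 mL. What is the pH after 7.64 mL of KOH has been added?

4.72

7.64 mL is exactly half the equivalence volume (15.28/2), i.e. the half-equivalence point.
There, n(HA) = n(A^-), so pH = pKa = -log(1.9 x 10^-5) = 4.72.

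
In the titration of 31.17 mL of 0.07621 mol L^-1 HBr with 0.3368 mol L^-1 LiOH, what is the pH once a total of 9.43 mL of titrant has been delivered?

n(acid) = 0.07621 x 0.03117 = 0.002375 mol; n(LiOH) added = 0.3368 x 0.009430 = 0.003176 mol.
Base is in excess by 0.003176 - 0.002375 = 0.0008006 mol in a total volume of 0.04060 L.
[OH^-] = 0.0008006/0.04060 = 0.01972 M, so pOH = 1.71 and pH = 14.00 - 1.71 = 12.29.

12.29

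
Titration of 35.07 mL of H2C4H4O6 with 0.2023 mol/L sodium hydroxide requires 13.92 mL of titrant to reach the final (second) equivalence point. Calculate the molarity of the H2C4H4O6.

0.0401 M

n(NaOH) = 0.2023 x 0.01392 = 0.002816 mol.
At the final (second) equivalence point, 2 mol OH^- react per mol H2C4H4O6, so n(H2C4H4O6) = 0.002816 / 2 = 0.001408 mol.
[H2C4H4O6] = 0.001408 / 0.03507 L = 0.0401 M.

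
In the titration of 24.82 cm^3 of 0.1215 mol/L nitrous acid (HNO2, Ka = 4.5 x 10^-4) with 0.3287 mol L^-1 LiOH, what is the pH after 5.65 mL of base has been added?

Initial n(HNO2) = 0.1215 x 0.02482 = 0.003016 mol.
n(LiOH) added = 0.3287 x 0.005650 = 0.001857 mol, converting that many moles of HNO2 to NO2-.
Remaining n(HNO2) = 0.001158 mol; n(NO2-) = 0.001857 mol.
By Henderson-Hasselbalch, pH = pKa + log([A^-]/[HA]) = 3.35 + log(0.001857/0.001158) = 3.35 + (+0.20) = 3.55.

3.55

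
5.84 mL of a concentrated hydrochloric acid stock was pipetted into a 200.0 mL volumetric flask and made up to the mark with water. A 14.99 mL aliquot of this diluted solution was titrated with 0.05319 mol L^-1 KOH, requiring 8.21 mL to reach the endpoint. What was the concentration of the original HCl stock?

0.998 M

n(KOH) = 0.05319 x 0.008210 = 0.0004367 mol.
n(HCl) in the aliquot = 0.0004367 mol.
[diluted HCl] = 0.0004367 / 0.01499 = 0.02913 M.
Dilution factor = 200.0/5.840 = 34.25, so [stock] = 0.02913 x 34.25 = 0.998 M.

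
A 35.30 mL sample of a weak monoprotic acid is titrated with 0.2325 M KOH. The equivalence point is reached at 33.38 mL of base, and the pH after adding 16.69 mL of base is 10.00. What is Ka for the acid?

16.69 mL is half of the equivalence volume, so this is the half-equivalence point where [HA] = [A^-].
At half-equivalence pH = pKa, so pKa = 10.00.
Ka = 10^(-10.00) = 1.0 x 10^-10.

1.0 x 10^-10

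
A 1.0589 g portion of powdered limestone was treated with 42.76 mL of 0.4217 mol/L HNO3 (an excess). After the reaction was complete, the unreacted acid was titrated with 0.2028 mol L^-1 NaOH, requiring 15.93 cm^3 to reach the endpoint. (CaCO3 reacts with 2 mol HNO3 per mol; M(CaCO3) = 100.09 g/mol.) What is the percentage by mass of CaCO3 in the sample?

70.0%

Total n(HNO3) added = 0.4217 x 0.04276 = 0.01803 mol.
n(NaOH) used = 0.2028 x 0.01593 = 0.003231 mol, which equals the excess n(HNO3).
So n(HNO3) consumed by the sample = 0.01803 - 0.003231 = 0.01480 mol.
n(CaCO3) = 0.01480 / 2 = 0.007401 mol.
mass CaCO3 = 0.007401 x 100.09 = 0.7407 g, so %CaCO3 = 0.7407/1.0589 x 100 = 70.0%.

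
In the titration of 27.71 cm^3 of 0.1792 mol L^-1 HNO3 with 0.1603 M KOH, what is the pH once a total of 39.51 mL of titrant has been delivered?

12.31

n(acid) = 0.1792 x 0.02771 = 0.004966 mol; n(KOH) added = 0.1603 x 0.03951 = 0.006333 mol.
Base is in excess by 0.006333 - 0.004966 = 0.001368 mol in a total volume of 0.06722 L.
[OH^-] = 0.001368/0.06722 = 0.02035 M, so pOH = 1.69 and pH = 14.00 - 1.69 = 12.31.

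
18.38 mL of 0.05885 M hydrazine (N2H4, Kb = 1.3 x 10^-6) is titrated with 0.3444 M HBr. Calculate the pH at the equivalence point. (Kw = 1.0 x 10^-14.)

4.71

n(N2H4) = 0.05885 x 0.01838 = 0.001082 mol; V(HBr) at equivalence = 0.001082/0.3444 = 0.003141 L.
At equivalence the base is fully converted to N2H5+; total volume = 0.02152 L, so [N2H5+] = 0.001082/0.02152 = 0.05026 M.
Ka(N2H5+) = Kw/Kb = 1.0e-14 / 1.3 x 10^-6 = 7.69e-9.
[H^+] = sqrt(Ka x [N2H5+]) = sqrt(7.69e-9 x 0.05026) = 1.97e-5 M.
pH = -log(1.97e-5) = 4.71.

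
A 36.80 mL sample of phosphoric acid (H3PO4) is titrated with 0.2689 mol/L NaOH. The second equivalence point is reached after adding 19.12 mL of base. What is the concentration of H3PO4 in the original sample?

0.0699 M

n(NaOH) = 0.2689 x 0.01912 = 0.005141 mol.
At the second equivalence point, 2 mol OH^- react per mol H3PO4, so n(H3PO4) = 0.005141 / 2 = 0.002571 mol.
[H3PO4] = 0.002571 / 0.03680 L = 0.0699 M.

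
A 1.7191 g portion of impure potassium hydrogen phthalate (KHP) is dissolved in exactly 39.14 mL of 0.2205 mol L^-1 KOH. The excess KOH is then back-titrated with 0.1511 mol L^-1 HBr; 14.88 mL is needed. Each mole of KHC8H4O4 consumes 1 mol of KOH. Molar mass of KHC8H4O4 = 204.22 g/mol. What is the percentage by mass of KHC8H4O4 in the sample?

75.8%

Total n(KOH) added = 0.2205 x 0.03914 = 0.008630 mol.
n(HBr) used = 0.1511 x 0.01488 = 0.002248 mol, which equals the excess n(KOH).
So n(KOH) consumed by the sample = 0.008630 - 0.002248 = 0.006382 mol.
n(KHC8H4O4) = 0.006382 / 1 = 0.006382 mol.
mass KHC8H4O4 = 0.006382 x 204.22 = 1.303 g, so %KHC8H4O4 = 1.303/1.7191 x 100 = 75.8%.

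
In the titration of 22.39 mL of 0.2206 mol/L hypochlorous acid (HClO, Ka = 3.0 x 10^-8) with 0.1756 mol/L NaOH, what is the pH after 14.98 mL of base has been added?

Initial n(HClO) = 0.2206 x 0.02239 = 0.004939 mol.
n(NaOH) added = 0.1756 x 0.01498 = 0.002630 mol, converting that many moles of HClO to ClO-.
Remaining n(HClO) = 0.002309 mol; n(ClO-) = 0.002630 mol.
By Henderson-Hasselbalch, pH = pKa + log([A^-]/[HA]) = 7.52 + log(0.002630/0.002309) = 7.52 + (+0.06) = 7.58.

7.58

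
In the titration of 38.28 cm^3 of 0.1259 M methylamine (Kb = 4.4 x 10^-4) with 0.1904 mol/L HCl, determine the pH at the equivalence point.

5.88

n(CH3NH2) = 0.1259 x 0.03828 = 0.004819 mol; V(HCl) at equivalence = 0.004819/0.1904 = 0.02531 L.
At equivalence the base is fully converted to CH3NH3+; total volume = 0.06359 L, so [CH3NH3+] = 0.004819/0.06359 = 0.07579 M.
Ka(CH3NH3+) = Kw/Kb = 1.0e-14 / 4.4 x 10^-4 = 2.27e-11.
[H^+] = sqrt(Ka x [CH3NH3+]) = sqrt(2.27e-11 x 0.07579) = 1.31e-6 M.
pH = -log(1.31e-6) = 5.88.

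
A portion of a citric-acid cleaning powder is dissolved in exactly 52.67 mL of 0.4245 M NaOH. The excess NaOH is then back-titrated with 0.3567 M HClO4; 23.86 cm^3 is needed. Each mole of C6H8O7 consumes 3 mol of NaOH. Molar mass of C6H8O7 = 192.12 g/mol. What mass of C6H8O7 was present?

Total n(NaOH) added = 0.4245 x 0.05267 = 0.02236 mol.
n(HClO4) used = 0.3567 x 0.02386 = 0.008511 mol, which equals the excess n(NaOH).
So n(NaOH) consumed by the sample = 0.02236 - 0.008511 = 0.01385 mol.
n(C6H8O7) = 0.01385 / 3 = 0.004616 mol.
mass = 0.004616 mol x 192.12 g/mol = 0.887 g.

0.887 g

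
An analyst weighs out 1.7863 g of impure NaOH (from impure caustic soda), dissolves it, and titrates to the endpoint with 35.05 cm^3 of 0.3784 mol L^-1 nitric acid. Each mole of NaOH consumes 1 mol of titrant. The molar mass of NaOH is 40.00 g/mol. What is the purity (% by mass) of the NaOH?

29.7%

n(HNO3) = 0.3784 x 0.03505 = 0.01326 mol.
n(NaOH) = 0.01326 / 1 = 0.01326 mol.
mass of NaOH = 0.01326 x 40.00 = 0.5305 g.
% purity = 0.5305 / 1.7863 x 100 = 29.7%.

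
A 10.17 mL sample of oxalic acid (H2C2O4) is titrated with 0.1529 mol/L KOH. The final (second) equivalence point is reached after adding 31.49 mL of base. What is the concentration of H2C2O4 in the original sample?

0.237 M

n(KOH) = 0.1529 x 0.03149 = 0.004815 mol.
At the final (second) equivalence point, 2 mol OH^- react per mol H2C2O4, so n(H2C2O4) = 0.004815 / 2 = 0.002407 mol.
[H2C2O4] = 0.002407 / 0.01017 L = 0.237 M.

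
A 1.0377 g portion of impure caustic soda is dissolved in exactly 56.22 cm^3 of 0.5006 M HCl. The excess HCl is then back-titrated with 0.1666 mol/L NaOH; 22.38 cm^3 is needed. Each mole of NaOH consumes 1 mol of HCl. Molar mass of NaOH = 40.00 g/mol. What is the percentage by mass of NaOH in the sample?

94.1%

Total n(HCl) added = 0.5006 x 0.05622 = 0.02814 mol.
n(NaOH) used = 0.1666 x 0.02238 = 0.003729 mol, which equals the excess n(HCl).
So n(HCl) consumed by the sample = 0.02814 - 0.003729 = 0.02442 mol.
n(NaOH) = 0.02442 / 1 = 0.02442 mol.
mass NaOH = 0.02442 x 40.00 = 0.9766 g, so %NaOH = 0.9766/1.0377 x 100 = 94.1%.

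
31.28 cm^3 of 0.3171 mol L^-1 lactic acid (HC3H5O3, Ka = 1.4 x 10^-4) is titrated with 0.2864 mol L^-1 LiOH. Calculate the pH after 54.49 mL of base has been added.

12.82

n(acid) = 0.3171 x 0.03128 = 0.009919 mol; n(LiOH) added = 0.2864 x 0.05449 = 0.01561 mol.
Base is in excess by 0.01561 - 0.009919 = 0.005687 mol in a total volume of 0.08577 L.
[OH^-] = 0.005687/0.08577 = 0.06631 M, so pOH = 1.18 and pH = 14.00 - 1.18 = 12.82.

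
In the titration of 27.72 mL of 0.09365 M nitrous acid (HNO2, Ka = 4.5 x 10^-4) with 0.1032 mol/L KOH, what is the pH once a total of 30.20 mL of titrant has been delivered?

11.95

n(acid) = 0.09365 x 0.02772 = 0.002596 mol; n(KOH) added = 0.1032 x 0.03020 = 0.003117 mol.
Base is in excess by 0.003117 - 0.002596 = 0.0005207 mol in a total volume of 0.05792 L.
[OH^-] = 0.0005207/0.05792 = 0.008989 M, so pOH = 2.05 and pH = 14.00 - 2.05 = 11.95.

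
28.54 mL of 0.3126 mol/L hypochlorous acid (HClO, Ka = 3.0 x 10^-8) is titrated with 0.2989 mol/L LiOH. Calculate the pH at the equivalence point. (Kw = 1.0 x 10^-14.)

n(HClO) = 0.3126 x 0.02854 = 0.008922 mol; V(LiOH) at equivalence = 0.008922/0.2989 = 0.02985 L.
At equivalence all the acid is converted to ClO-; total volume = 0.02854 + 0.02985 = 0.05839 L, so [ClO-] = 0.008922/0.05839 = 0.1528 M.
Kb = Kw/Ka = 1.0e-14 / 3.0 x 10^-8 = 3.33e-7.
[OH^-] = sqrt(Kb x [ClO-]) = sqrt(3.33e-7 x 0.1528) = 0.000226 M.
pOH = 3.65, so pH = 14.00 - 3.65 = 10.35.

10.35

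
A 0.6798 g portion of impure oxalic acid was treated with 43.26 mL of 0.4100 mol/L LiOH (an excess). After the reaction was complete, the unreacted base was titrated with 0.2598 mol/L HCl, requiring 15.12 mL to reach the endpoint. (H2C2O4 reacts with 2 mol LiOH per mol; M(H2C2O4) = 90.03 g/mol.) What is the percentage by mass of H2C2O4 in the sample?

91.4%

Total n(LiOH) added = 0.4100 x 0.04326 = 0.01774 mol.
n(HCl) used = 0.2598 x 0.01512 = 0.003928 mol, which equals the excess n(LiOH).
So n(LiOH) consumed by the sample = 0.01774 - 0.003928 = 0.01381 mol.
n(H2C2O4) = 0.01381 / 2 = 0.006904 mol.
mass H2C2O4 = 0.006904 x 90.03 = 0.6216 g, so %H2C2O4 = 0.6216/0.6798 x 100 = 91.4%.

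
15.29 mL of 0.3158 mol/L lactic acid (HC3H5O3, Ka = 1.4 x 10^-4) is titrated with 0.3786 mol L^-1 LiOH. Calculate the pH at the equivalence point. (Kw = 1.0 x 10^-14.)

n(HC3H5O3) = 0.3158 x 0.01529 = 0.004829 mol; V(LiOH) at equivalence = 0.004829/0.3786 = 0.01275 L.
At equivalence all the acid is converted to C3H5O3-; total volume = 0.01529 + 0.01275 = 0.02804 L, so [C3H5O3-] = 0.004829/0.02804 = 0.1722 M.
Kb = Kw/Ka = 1.0e-14 / 1.4 x 10^-4 = 7.14e-11.
[OH^-] = sqrt(Kb x [C3H5O3-]) = sqrt(7.14e-11 x 0.1722) = 3.51e-6 M.
pOH = 5.46, so pH = 14.00 - 5.46 = 8.54.

8.54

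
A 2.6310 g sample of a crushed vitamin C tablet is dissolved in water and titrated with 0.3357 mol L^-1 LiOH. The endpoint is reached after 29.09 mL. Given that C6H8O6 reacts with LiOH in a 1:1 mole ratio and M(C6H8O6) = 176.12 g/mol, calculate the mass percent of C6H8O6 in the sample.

n(LiOH) = 0.3357 x 0.02909 = 0.009766 mol.
n(C6H8O6) = 0.009766 / 1 = 0.009766 mol.
mass of C6H8O6 = 0.009766 x 176.12 = 1.720 g.
% purity = 1.720 / 2.6310 x 100 = 65.4%.

65.4%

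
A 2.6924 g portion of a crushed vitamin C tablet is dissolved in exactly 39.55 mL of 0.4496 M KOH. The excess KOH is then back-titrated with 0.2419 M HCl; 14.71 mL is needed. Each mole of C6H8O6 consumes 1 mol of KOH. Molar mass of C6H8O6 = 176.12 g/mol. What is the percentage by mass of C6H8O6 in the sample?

Total n(KOH) added = 0.4496 x 0.03955 = 0.01778 mol.
n(HCl) used = 0.2419 x 0.01471 = 0.003558 mol, which equals the excess n(KOH).
So n(KOH) consumed by the sample = 0.01778 - 0.003558 = 0.01422 mol.
n(C6H8O6) = 0.01422 / 1 = 0.01422 mol.
mass C6H8O6 = 0.01422 x 176.12 = 2.505 g, so %C6H8O6 = 2.505/2.6924 x 100 = 93.0%.

93.0%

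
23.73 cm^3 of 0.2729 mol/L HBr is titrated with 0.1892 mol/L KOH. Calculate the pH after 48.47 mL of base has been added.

12.57

n(acid) = 0.2729 x 0.02373 = 0.006476 mol; n(KOH) added = 0.1892 x 0.04847 = 0.009171 mol.
Base is in excess by 0.009171 - 0.006476 = 0.002695 mol in a total volume of 0.07220 L.
[OH^-] = 0.002695/0.07220 = 0.03732 M, so pOH = 1.43 and pH = 14.00 - 1.43 = 12.57.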